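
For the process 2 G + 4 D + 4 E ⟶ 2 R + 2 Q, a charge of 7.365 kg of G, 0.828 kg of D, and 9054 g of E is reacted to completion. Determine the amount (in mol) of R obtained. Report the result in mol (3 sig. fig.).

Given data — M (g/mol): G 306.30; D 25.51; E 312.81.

14.5 mol

n(G) = 7.365×1000 / 306.30 = 24.05 mol
n(D) = 0.8280×1000 / 25.51 = 32.46 mol
n(E) = 9054 / 312.81 = 28.94 mol
n/ν → G: 12.03, D: 8.115, E: 7.235; E is limiting.
n(R) = (2/4) × 28.94 = 14.47 mol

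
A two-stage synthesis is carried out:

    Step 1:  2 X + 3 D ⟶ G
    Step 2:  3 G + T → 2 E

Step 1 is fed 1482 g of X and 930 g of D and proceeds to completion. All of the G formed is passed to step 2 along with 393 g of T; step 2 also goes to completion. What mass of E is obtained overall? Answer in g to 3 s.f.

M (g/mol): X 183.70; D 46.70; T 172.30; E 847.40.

2280 g

Step 1:
n(X) = 1482 / 183.70 = 8.068 mol
n(D) = 930.0 / 46.70 = 19.91 mol
n/ν for X = 8.068/2 = 4.034
n/ν for D = 19.91/3 = 6.637
Smallest n/ν is X → limiting reagent.
n(G) produced = (1/2) × 8.068 = 4.034 mol
Step 2:
n(G) available = 4.034 mol
n(T) = 393.0 / 172.30 = 2.281 mol
n/ν for G = 4.034/3 = 1.345
n/ν for T = 2.281/1 = 2.281
Smallest n/ν is G → limiting reagent.
n(E) = (2/3) × 4.034 = 2.689 mol
mass = 2.689 × 847.40 = 2279 g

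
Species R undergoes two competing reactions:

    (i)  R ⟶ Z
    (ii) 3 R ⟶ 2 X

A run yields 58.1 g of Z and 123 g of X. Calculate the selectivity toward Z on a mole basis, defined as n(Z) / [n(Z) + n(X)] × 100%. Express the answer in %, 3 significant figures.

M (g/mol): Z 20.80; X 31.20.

41.5 %

n(Z) = 58.1 / 20.80 = 2.793 mol
n(X) = 123 / 31.20 = 3.942 mol
selectivity = 2.793/(2.793+3.942) × 100 = 41.47 %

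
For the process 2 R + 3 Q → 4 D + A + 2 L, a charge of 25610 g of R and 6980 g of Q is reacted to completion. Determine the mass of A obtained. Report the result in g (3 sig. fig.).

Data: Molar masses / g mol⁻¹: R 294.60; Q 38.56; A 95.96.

4170 g

n(R) = 25610 / 294.60 = 86.93 mol
n(Q) = 6980 / 38.56 = 181.0 mol
n/ν for R = 86.93/2 = 43.47
n/ν for Q = 181.0/3 = 60.33
Smallest n/ν is R → limiting reagent.
n(A) = (1/2) × 86.93 = 43.47 mol
mass = 43.47 × 95.96 = 4171 g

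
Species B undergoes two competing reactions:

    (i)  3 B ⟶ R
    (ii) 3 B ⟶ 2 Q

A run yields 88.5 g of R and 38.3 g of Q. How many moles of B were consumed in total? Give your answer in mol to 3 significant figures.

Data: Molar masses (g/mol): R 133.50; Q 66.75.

2.85 mol

n(R) = 88.5 / 133.50 = 0.6629 mol
n(Q) = 38.3 / 66.75 = 0.5738 mol
n(B) via (i) = (3/1)×0.6629 = 1.989 mol
n(B) via (ii) = (3/2)×0.5738 = 0.8607 mol
total n(B) = 1.989 + 0.8607 = 2.850 mol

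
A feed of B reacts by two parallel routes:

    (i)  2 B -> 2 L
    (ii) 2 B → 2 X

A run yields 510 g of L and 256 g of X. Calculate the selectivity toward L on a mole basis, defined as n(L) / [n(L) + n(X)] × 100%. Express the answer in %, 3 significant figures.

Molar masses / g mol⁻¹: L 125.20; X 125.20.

n(L) = 510 / 125.20 = 4.073 mol
n(X) = 256 / 125.20 = 2.045 mol
selectivity = 4.073/(4.073+2.045) × 100 = 66.57 %

66.6 %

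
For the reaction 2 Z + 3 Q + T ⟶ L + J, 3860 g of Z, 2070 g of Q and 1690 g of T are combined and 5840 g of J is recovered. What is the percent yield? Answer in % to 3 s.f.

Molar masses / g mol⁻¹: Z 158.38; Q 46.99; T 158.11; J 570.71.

n(Z) = 3860 / 158.38 = 24.37 mol
n(Q) = 2070 / 46.99 = 44.05 mol
n(T) = 1690 / 158.11 = 10.69 mol
n/ν for Z = 24.37/2 = 12.19
n/ν for Q = 44.05/3 = 14.68
n/ν for T = 10.69/1 = 10.69
Smallest n/ν is T → limiting reagent.
theoretical n(J) = (1/1) × 10.69 = 10.69 mol → 6101 g
% yield = 5840 / 6101 × 100 = 95.72 %

95.7 %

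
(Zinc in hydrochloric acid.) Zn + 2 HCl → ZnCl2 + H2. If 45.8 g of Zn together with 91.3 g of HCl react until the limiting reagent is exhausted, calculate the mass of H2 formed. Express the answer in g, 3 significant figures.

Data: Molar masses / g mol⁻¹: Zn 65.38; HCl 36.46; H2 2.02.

1.42 g

n(Zn) = 45.80 / 65.38 = 0.7005 mol
n(HCl) = 91.30 / 36.46 = 2.504 mol
n/ν → Zn: 0.7005, HCl: 1.252; Zn is limiting.
n(H2) = (1/1) × 0.7005 = 0.7005 mol
mass = 0.7005 × 2.02 = 1.415 g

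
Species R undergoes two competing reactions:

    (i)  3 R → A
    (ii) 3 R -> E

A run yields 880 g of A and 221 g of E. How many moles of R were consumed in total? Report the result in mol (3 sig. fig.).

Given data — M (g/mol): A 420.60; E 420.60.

n(A) = 880 / 420.60 = 2.092 mol
n(E) = 221 / 420.60 = 0.5254 mol
n(R) via (i) = (3/1)×2.092 = 6.276 mol
n(R) via (ii) = (3/1)×0.5254 = 1.576 mol
total n(R) = 6.276 + 1.576 = 7.852 mol

7.85 mol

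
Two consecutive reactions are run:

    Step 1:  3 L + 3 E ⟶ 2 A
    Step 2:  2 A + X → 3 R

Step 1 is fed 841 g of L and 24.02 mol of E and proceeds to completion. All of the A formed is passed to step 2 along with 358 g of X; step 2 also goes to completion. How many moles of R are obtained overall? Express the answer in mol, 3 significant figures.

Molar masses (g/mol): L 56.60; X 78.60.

13.7 mol

Step 1:
n(L) = 841.0 / 56.60 = 14.86 mol
n(E) = 24.02 mol
n/ν → L: 4.953, E: 8.007; L is limiting.
n(A) produced = (2/3) × 14.86 = 9.907 mol
Step 2:
n(A) available = 9.907 mol
n(X) = 358.0 / 78.60 = 4.555 mol
n/ν → A: 4.954, X: 4.555; X is limiting.
n(R) = (3/1) × 4.555 = 13.67 mol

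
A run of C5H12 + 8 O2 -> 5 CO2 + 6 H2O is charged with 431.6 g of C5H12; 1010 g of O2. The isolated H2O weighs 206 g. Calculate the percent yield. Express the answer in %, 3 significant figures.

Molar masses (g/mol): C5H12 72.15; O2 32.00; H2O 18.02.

n(C5H12) = 431.6 / 72.15 = 5.982 mol
n(O2) = 1010 / 32.00 = 31.56 mol
n/ν for C5H12 = 5.982/1 = 5.982
n/ν for O2 = 31.56/8 = 3.945
Smallest n/ν is O2 → limiting reagent.
theoretical n(H2O) = (6/8) × 31.56 = 23.67 mol → 426.5 g
% yield = 206 / 426.5 × 100 = 48.30 %

48.3 %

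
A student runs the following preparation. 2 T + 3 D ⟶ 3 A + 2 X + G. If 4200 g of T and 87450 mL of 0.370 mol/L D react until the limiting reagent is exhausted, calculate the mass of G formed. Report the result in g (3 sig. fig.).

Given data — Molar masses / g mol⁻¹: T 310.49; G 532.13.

3600 g

n(T) = 4200 / 310.49 = 13.53 mol
n(D) = 0.370 × 87450/1000 = 32.36 mol
n/ν for T = 13.53/2 = 6.765
n/ν for D = 32.36/3 = 10.79
Smallest n/ν is T → limiting reagent.
n(G) = (1/2) × 13.53 = 6.765 mol
mass = 6.765 × 532.13 = 3600 g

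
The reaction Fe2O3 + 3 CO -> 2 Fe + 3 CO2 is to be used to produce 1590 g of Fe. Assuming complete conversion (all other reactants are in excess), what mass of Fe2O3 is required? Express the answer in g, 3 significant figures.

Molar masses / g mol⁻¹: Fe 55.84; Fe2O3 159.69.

2270 g

n(Fe) = 1590 / 55.84 = 28.47 mol
n(Fe2O3) = (1/2) × 28.47 = 14.24 mol
mass = 14.24 × 159.69 = 2274 g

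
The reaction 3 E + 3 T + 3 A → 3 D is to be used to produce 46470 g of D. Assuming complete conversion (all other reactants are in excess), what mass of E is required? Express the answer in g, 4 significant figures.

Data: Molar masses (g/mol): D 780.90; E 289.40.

n(D) = 46470 / 780.90 = 59.51 mol
n(E) = (3/3) × 59.51 = 59.51 mol
mass = 59.51 × 289.40 = 17220 g

17220 g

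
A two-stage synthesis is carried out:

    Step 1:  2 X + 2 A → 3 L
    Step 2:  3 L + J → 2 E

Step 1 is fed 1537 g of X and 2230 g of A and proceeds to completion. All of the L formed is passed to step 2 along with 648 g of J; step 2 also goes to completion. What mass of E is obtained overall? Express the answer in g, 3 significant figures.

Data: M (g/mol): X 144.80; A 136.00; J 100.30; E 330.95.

3510 g

Step 1:
n(X) = 1537 / 144.80 = 10.61 mol
n(A) = 2230 / 136.00 = 16.40 mol
n/ν → X: 5.305, A: 8.200; X is limiting.
n(L) produced = (3/2) × 10.61 = 15.92 mol
Step 2:
n(L) available = 15.92 mol
n(J) = 648.0 / 100.30 = 6.461 mol
n/ν → L: 5.307, J: 6.461; L is limiting.
n(E) = (2/3) × 15.92 = 10.61 mol
mass = 10.61 × 330.95 = 3511 g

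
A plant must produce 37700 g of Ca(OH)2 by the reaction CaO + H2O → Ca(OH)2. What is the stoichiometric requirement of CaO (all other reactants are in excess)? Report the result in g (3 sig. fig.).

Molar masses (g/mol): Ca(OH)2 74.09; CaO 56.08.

n(Ca(OH)2) = 37700 / 74.09 = 508.8 mol
n(CaO) = (1/1) × 508.8 = 508.8 mol
mass = 508.8 × 56.08 = 28530 g

28500 g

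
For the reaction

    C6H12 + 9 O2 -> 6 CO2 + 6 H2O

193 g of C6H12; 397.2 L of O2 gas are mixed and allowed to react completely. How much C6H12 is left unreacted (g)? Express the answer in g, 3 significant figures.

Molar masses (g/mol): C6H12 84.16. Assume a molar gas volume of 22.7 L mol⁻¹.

29.4 g

n(C6H12) = 193.0 / 84.16 = 2.293 mol
n(O2) = 397.2 / 22.7 = 17.50 mol
n/ν for C6H12 = 2.293/1 = 2.293
n/ν for O2 = 17.50/9 = 1.944
Smallest n/ν is O2 → limiting reagent.
C6H12 consumed = (1/9) × 17.50 = 1.944 mol
C6H12 remaining = 2.293 − 1.944 = 0.3490 mol
mass = 0.3490 × 84.16 = 29.37 g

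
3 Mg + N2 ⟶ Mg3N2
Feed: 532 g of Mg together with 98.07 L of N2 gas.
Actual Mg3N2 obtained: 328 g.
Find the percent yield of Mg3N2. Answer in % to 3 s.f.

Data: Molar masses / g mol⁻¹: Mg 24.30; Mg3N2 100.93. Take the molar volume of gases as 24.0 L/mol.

79.5 %

n(Mg) = 532.0 / 24.30 = 21.89 mol
n(N2) = 98.07 / 24.0 = 4.086 mol
n/ν → Mg: 7.297, N2: 4.086; N2 is limiting.
theoretical n(Mg3N2) = (1/1) × 4.086 = 4.086 mol → 412.4 g
% yield = 328 / 412.4 × 100 = 79.53 %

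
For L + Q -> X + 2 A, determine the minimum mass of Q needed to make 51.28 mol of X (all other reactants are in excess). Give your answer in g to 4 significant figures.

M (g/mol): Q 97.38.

n(X) = 51.28 mol
n(Q) = (1/1) × 51.28 = 51.28 mol
mass = 51.28 × 97.38 = 4994 g

4994 g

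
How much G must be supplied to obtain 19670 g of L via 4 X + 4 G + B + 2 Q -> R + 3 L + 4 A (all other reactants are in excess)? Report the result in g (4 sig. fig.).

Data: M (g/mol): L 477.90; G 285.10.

15650 g

n(L) = 19670 / 477.90 = 41.16 mol
n(G) = (4/3) × 41.16 = 54.88 mol
mass = 54.88 × 285.10 = 15650 g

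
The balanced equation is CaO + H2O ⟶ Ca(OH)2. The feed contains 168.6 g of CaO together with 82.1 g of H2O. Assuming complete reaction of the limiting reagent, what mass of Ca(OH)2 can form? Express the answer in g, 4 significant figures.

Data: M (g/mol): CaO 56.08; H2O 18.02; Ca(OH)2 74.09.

222.7 g

n(CaO) = 168.6 / 56.08 = 3.006 mol
n(H2O) = 82.10 / 18.02 = 4.556 mol
n/ν for CaO = 3.006/1 = 3.006
n/ν for H2O = 4.556/1 = 4.556
Smallest n/ν is CaO → limiting reagent.
n(Ca(OH)2) = (1/1) × 3.006 = 3.006 mol
mass = 3.006 × 74.09 = 222.7 g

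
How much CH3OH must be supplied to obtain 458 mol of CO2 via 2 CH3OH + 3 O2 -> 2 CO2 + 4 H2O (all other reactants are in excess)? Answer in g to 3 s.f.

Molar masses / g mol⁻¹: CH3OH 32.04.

n(CO2) = 458.0 mol
n(CH3OH) = (2/2) × 458.0 = 458.0 mol
mass = 458.0 × 32.04 = 14670 g

14700 g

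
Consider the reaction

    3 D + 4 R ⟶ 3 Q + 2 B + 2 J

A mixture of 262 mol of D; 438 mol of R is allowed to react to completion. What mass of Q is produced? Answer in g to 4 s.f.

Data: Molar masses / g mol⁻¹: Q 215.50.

56460 g

n(D) = 262.0 mol
n(R) = 438.0 mol
n/ν → D: 87.33, R: 109.5; D is limiting.
n(Q) = (3/3) × 262.0 = 262.0 mol
mass = 262.0 × 215.50 = 56460 g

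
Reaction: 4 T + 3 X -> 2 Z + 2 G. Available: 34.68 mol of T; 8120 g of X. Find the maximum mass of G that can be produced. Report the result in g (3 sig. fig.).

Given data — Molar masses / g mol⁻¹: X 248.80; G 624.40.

10800 g

n(T) = 34.68 mol
n(X) = 8120 / 248.80 = 32.64 mol
n/ν for T = 34.68/4 = 8.670
n/ν for X = 32.64/3 = 10.88
Smallest n/ν is T → limiting reagent.
n(G) = (2/4) × 34.68 = 17.34 mol
mass = 17.34 × 624.40 = 10830 g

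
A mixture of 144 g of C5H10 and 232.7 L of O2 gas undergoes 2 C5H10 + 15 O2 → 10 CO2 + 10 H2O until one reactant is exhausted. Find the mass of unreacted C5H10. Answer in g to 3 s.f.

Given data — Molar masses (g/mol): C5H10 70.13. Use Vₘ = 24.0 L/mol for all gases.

n(C5H10) = 144.0 / 70.13 = 2.053 mol
n(O2) = 232.7 / 24.0 = 9.696 mol
n/ν → C5H10: 1.027, O2: 0.6464; O2 is limiting.
C5H10 consumed = (2/15) × 9.696 = 1.293 mol
C5H10 remaining = 2.053 − 1.293 = 0.7600 mol
mass = 0.7600 × 70.13 = 53.30 g

53.3 g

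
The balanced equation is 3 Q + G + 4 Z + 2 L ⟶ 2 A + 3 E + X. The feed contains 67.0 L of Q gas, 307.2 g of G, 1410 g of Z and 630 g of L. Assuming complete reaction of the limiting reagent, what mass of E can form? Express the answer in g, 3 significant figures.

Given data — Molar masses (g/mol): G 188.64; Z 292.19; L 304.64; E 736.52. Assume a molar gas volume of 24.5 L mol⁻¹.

2010 g

n(Q) = 67.00 / 24.5 = 2.735 mol
n(G) = 307.2 / 188.64 = 1.628 mol
n(Z) = 1410 / 292.19 = 4.826 mol
n(L) = 630.0 / 304.64 = 2.068 mol
n/ν for Q = 2.735/3 = 0.9117
n/ν for G = 1.628/1 = 1.628
n/ν for Z = 4.826/4 = 1.207
n/ν for L = 2.068/2 = 1.034
Smallest n/ν is Q → limiting reagent.
n(E) = (3/3) × 2.735 = 2.735 mol
mass = 2.735 × 736.52 = 2014 g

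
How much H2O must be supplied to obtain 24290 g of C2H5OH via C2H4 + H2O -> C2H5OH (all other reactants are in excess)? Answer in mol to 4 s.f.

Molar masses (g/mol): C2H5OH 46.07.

n(C2H5OH) = 24290 / 46.07 = 527.2 mol
n(H2O) = (1/1) × 527.2 = 527.2 mol

527.2 mol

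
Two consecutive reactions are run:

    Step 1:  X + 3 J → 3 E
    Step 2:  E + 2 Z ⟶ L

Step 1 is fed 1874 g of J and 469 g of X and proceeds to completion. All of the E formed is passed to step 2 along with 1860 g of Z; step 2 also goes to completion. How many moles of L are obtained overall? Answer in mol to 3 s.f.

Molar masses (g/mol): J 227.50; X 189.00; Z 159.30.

5.84 mol

Step 1:
n(J) = 1874 / 227.50 = 8.237 mol
n(X) = 469.0 / 189.00 = 2.481 mol
n/ν → J: 2.746, X: 2.481; X is limiting.
n(E) produced = (3/1) × 2.481 = 7.443 mol
Step 2:
n(E) available = 7.443 mol
n(Z) = 1860 / 159.30 = 11.68 mol
n/ν → E: 7.443, Z: 5.840; Z is limiting.
n(L) = (1/2) × 11.68 = 5.840 mol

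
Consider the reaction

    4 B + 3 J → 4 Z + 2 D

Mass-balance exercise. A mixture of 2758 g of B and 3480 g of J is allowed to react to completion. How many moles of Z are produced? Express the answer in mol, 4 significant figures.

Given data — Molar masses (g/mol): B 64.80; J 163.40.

n(B) = 2758 / 64.80 = 42.56 mol
n(J) = 3480 / 163.40 = 21.30 mol
n/ν → B: 10.64, J: 7.100; J is limiting.
n(Z) = (4/3) × 21.30 = 28.40 mol

28.40 mol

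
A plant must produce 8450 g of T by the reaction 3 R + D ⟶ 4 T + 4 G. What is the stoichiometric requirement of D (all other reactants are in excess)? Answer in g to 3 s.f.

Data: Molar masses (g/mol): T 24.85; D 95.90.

n(T) = 8450 / 24.85 = 340.0 mol
n(D) = (1/4) × 340.0 = 85.00 mol
mass = 85.00 × 95.90 = 8152 g

8150 g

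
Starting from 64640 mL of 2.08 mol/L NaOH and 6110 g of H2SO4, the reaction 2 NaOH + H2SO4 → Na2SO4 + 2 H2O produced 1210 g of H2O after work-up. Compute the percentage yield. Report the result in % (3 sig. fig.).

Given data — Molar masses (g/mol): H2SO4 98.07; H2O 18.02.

53.9 %

n(NaOH) = 2.08 × 64640/1000 = 134.5 mol
n(H2SO4) = 6110 / 98.07 = 62.30 mol
n/ν → NaOH: 67.25, H2SO4: 62.30; H2SO4 is limiting.
theoretical n(H2O) = (2/1) × 62.30 = 124.6 mol → 2245 g
% yield = 1210 / 2245 × 100 = 53.90 %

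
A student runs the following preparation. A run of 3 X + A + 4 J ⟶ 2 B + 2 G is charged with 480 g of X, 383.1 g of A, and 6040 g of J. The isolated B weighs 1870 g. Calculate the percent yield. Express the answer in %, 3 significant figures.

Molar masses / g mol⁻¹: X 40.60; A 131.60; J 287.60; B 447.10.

71.8 %

n(X) = 480.0 / 40.60 = 11.82 mol
n(A) = 383.1 / 131.60 = 2.911 mol
n(J) = 6040 / 287.60 = 21.00 mol
n/ν for X = 11.82/3 = 3.940
n/ν for A = 2.911/1 = 2.911
n/ν for J = 21.00/4 = 5.250
Smallest n/ν is A → limiting reagent.
theoretical n(B) = (2/1) × 2.911 = 5.822 mol → 2603 g
% yield = 1870 / 2603 × 100 = 71.84 %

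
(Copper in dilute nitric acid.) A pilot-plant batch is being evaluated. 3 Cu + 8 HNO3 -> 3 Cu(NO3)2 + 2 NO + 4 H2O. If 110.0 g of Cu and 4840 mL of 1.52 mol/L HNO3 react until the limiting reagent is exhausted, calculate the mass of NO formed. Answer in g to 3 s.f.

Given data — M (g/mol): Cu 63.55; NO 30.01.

n(Cu) = 110.0 / 63.55 = 1.731 mol
n(HNO3) = 1.52 × 4840/1000 = 7.357 mol
n/ν for Cu = 1.731/3 = 0.5770
n/ν for HNO3 = 7.357/8 = 0.9196
Smallest n/ν is Cu → limiting reagent.
n(NO) = (2/3) × 1.731 = 1.154 mol
mass = 1.154 × 30.01 = 34.63 g

34.6 g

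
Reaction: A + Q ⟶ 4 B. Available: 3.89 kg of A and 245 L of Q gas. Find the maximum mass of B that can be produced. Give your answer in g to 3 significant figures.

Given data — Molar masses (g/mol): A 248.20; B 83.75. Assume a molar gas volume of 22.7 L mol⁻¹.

3620 g

n(A) = 3.890×1000 / 248.20 = 15.67 mol
n(Q) = 245.0 / 22.7 = 10.79 mol
n/ν for A = 15.67/1 = 15.67
n/ν for Q = 10.79/1 = 10.79
Smallest n/ν is Q → limiting reagent.
n(B) = (4/1) × 10.79 = 43.16 mol
mass = 43.16 × 83.75 = 3615 g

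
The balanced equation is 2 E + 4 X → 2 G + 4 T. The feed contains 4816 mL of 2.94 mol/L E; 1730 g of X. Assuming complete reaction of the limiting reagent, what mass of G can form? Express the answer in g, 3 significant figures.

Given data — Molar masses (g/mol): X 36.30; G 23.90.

n(E) = 2.94 × 4816/1000 = 14.16 mol
n(X) = 1730 / 36.30 = 47.66 mol
n/ν for E = 14.16/2 = 7.080
n/ν for X = 47.66/4 = 11.92
Smallest n/ν is E → limiting reagent.
n(G) = (2/2) × 14.16 = 14.16 mol
mass = 14.16 × 23.90 = 338.4 g

338 g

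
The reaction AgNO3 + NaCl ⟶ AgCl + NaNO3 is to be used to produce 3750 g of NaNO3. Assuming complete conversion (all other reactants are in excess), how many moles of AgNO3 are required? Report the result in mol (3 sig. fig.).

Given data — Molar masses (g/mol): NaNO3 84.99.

44.1 mol

n(NaNO3) = 3750 / 84.99 = 44.12 mol
n(AgNO3) = (1/1) × 44.12 = 44.12 mol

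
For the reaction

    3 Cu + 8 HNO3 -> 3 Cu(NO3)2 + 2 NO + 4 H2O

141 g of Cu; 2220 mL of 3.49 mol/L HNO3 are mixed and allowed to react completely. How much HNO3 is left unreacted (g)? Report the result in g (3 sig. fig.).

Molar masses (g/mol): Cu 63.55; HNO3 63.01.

115 g

n(Cu) = 141.0 / 63.55 = 2.219 mol
n(HNO3) = 3.49 × 2220/1000 = 7.748 mol
n/ν for Cu = 2.219/3 = 0.7397
n/ν for HNO3 = 7.748/8 = 0.9685
Smallest n/ν is Cu → limiting reagent.
HNO3 consumed = (8/3) × 2.219 = 5.917 mol
HNO3 remaining = 7.748 − 5.917 = 1.831 mol
mass = 1.831 × 63.01 = 115.4 g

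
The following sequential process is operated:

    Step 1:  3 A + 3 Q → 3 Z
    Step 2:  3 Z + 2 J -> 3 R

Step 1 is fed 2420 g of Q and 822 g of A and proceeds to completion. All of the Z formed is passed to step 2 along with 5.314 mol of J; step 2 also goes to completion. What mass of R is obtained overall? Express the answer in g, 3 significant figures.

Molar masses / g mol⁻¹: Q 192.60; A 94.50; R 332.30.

2650 g

Step 1:
n(Q) = 2420 / 192.60 = 12.56 mol
n(A) = 822.0 / 94.50 = 8.698 mol
n/ν for Q = 12.56/3 = 4.187
n/ν for A = 8.698/3 = 2.899
Smallest n/ν is A → limiting reagent.
n(Z) produced = (3/3) × 8.698 = 8.698 mol
Step 2:
n(Z) available = 8.698 mol
n(J) = 5.314 mol
n/ν for Z = 8.698/3 = 2.899
n/ν for J = 5.314/2 = 2.657
Smallest n/ν is J → limiting reagent.
n(R) = (3/2) × 5.314 = 7.971 mol
mass = 7.971 × 332.30 = 2649 g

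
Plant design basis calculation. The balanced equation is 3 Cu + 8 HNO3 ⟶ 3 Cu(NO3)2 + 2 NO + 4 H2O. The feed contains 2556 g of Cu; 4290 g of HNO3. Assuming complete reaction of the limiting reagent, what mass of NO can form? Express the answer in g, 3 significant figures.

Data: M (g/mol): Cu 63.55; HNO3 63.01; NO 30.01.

n(Cu) = 2556 / 63.55 = 40.22 mol
n(HNO3) = 4290 / 63.01 = 68.08 mol
n/ν → Cu: 13.41, HNO3: 8.510; HNO3 is limiting.
n(NO) = (2/8) × 68.08 = 17.02 mol
mass = 17.02 × 30.01 = 510.8 g

511 g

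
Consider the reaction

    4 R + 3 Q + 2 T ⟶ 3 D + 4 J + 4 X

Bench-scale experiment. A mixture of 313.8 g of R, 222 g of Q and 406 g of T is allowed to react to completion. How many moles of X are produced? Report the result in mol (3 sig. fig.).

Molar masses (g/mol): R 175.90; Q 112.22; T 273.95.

1.78 mol

n(R) = 313.8 / 175.90 = 1.784 mol
n(Q) = 222.0 / 112.22 = 1.978 mol
n(T) = 406.0 / 273.95 = 1.482 mol
n/ν for R = 1.784/4 = 0.4460
n/ν for Q = 1.978/3 = 0.6593
n/ν for T = 1.482/2 = 0.7410
Smallest n/ν is R → limiting reagent.
n(X) = (4/4) × 1.784 = 1.784 mol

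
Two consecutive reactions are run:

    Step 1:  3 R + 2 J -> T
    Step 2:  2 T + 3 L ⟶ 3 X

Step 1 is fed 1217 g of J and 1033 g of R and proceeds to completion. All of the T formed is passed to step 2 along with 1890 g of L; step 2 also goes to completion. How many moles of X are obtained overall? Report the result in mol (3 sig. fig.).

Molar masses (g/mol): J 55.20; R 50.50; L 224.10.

8.43 mol

Step 1:
n(J) = 1217 / 55.20 = 22.05 mol
n(R) = 1033 / 50.50 = 20.46 mol
n/ν for J = 22.05/2 = 11.03
n/ν for R = 20.46/3 = 6.820
Smallest n/ν is R → limiting reagent.
n(T) produced = (1/3) × 20.46 = 6.820 mol
Step 2:
n(T) available = 6.820 mol
n(L) = 1890 / 224.10 = 8.434 mol
n/ν for T = 6.820/2 = 3.410
n/ν for L = 8.434/3 = 2.811
Smallest n/ν is L → limiting reagent.
n(X) = (3/3) × 8.434 = 8.434 mol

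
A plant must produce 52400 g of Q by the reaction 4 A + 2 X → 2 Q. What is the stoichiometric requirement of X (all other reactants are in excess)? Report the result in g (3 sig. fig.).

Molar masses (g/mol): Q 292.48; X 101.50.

18200 g

n(Q) = 52400 / 292.48 = 179.2 mol
n(X) = (2/2) × 179.2 = 179.2 mol
mass = 179.2 × 101.50 = 18190 g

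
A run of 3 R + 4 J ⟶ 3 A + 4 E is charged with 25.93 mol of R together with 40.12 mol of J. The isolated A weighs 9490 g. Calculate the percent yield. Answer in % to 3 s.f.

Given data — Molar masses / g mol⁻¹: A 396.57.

n(R) = 25.93 mol
n(J) = 40.12 mol
n/ν → R: 8.643, J: 10.03; R is limiting.
theoretical n(A) = (3/3) × 25.93 = 25.93 mol → 10280 g
% yield = 9490 / 10280 × 100 = 92.32 %

92.3 %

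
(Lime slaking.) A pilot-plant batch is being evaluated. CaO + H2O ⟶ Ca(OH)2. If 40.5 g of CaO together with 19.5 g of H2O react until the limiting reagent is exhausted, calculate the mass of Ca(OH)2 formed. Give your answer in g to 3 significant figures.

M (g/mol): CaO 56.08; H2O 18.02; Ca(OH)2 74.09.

n(CaO) = 40.50 / 56.08 = 0.7222 mol
n(H2O) = 19.50 / 18.02 = 1.082 mol
n/ν for CaO = 0.7222/1 = 0.7222
n/ν for H2O = 1.082/1 = 1.082
Smallest n/ν is CaO → limiting reagent.
n(Ca(OH)2) = (1/1) × 0.7222 = 0.7222 mol
mass = 0.7222 × 74.09 = 53.51 g

53.5 g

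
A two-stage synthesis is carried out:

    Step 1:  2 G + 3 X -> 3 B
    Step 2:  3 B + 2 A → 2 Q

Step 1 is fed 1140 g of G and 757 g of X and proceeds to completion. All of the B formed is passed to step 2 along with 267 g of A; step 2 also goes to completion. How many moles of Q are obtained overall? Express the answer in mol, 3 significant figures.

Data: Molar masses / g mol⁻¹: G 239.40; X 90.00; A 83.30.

3.21 mol

Step 1:
n(G) = 1140 / 239.40 = 4.762 mol
n(X) = 757.0 / 90.00 = 8.411 mol
n/ν for G = 4.762/2 = 2.381
n/ν for X = 8.411/3 = 2.804
Smallest n/ν is G → limiting reagent.
n(B) produced = (3/2) × 4.762 = 7.143 mol
Step 2:
n(B) available = 7.143 mol
n(A) = 267.0 / 83.30 = 3.205 mol
n/ν for B = 7.143/3 = 2.381
n/ν for A = 3.205/2 = 1.603
Smallest n/ν is A → limiting reagent.
n(Q) = (2/2) × 3.205 = 3.205 mol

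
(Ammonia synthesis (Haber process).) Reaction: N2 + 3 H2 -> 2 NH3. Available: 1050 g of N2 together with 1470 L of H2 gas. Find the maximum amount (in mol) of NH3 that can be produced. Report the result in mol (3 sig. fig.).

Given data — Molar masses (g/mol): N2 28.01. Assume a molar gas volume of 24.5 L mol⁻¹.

40.0 mol

n(N2) = 1050 / 28.01 = 37.49 mol
n(H2) = 1470 / 24.5 = 60.00 mol
n/ν for N2 = 37.49/1 = 37.49
n/ν for H2 = 60.00/3 = 20.00
Smallest n/ν is H2 → limiting reagent.
n(NH3) = (2/3) × 60.00 = 40.00 mol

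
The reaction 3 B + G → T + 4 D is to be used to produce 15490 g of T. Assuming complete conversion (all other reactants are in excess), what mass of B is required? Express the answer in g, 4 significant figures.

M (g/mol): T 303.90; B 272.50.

n(T) = 15490 / 303.90 = 50.97 mol
n(B) = (3/1) × 50.97 = 152.9 mol
mass = 152.9 × 272.50 = 41670 g

41670 g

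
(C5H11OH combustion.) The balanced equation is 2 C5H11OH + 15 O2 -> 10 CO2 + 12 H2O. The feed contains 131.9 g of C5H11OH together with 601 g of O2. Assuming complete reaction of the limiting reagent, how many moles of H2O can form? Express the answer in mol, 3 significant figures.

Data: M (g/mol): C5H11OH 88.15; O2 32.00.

n(C5H11OH) = 131.9 / 88.15 = 1.496 mol
n(O2) = 601.0 / 32.00 = 18.78 mol
n/ν → C5H11OH: 0.7480, O2: 1.252; C5H11OH is limiting.
n(H2O) = (12/2) × 1.496 = 8.976 mol

8.98 mol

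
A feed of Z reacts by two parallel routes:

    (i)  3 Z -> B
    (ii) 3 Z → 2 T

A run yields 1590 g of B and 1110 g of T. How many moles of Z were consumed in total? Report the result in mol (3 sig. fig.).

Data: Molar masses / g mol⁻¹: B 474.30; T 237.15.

n(B) = 1590 / 474.30 = 3.352 mol
n(T) = 1110 / 237.15 = 4.681 mol
n(Z) via (i) = (3/1)×3.352 = 10.06 mol
n(Z) via (ii) = (3/2)×4.681 = 7.022 mol
total n(Z) = 10.06 + 7.022 = 17.08 mol

17.1 mol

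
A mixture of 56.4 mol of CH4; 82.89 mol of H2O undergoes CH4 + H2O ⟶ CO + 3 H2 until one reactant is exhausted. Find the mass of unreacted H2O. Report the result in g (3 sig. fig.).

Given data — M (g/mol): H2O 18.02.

n(CH4) = 56.40 mol
n(H2O) = 82.89 mol
n/ν → CH4: 56.40, H2O: 82.89; CH4 is limiting.
H2O consumed = (1/1) × 56.40 = 56.40 mol
H2O remaining = 82.89 − 56.40 = 26.49 mol
mass = 26.49 × 18.02 = 477.3 g

477 g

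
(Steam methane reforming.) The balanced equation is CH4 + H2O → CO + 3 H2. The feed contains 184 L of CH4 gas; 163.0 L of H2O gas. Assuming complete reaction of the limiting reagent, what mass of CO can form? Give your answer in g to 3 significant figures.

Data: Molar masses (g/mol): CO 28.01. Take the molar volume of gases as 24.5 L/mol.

n(CH4) = 184.0 / 24.5 = 7.510 mol
n(H2O) = 163.0 / 24.5 = 6.653 mol
n/ν for CH4 = 7.510/1 = 7.510
n/ν for H2O = 6.653/1 = 6.653
Smallest n/ν is H2O → limiting reagent.
n(CO) = (1/1) × 6.653 = 6.653 mol
mass = 6.653 × 28.01 = 186.4 g

186 g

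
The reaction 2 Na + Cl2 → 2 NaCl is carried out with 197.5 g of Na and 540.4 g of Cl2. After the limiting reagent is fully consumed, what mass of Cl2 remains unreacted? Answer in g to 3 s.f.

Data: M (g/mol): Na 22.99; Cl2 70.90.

236 g

n(Na) = 197.5 / 22.99 = 8.591 mol
n(Cl2) = 540.4 / 70.90 = 7.622 mol
n/ν for Na = 8.591/2 = 4.296
n/ν for Cl2 = 7.622/1 = 7.622
Smallest n/ν is Na → limiting reagent.
Cl2 consumed = (1/2) × 8.591 = 4.296 mol
Cl2 remaining = 7.622 − 4.296 = 3.326 mol
mass = 3.326 × 70.90 = 235.8 g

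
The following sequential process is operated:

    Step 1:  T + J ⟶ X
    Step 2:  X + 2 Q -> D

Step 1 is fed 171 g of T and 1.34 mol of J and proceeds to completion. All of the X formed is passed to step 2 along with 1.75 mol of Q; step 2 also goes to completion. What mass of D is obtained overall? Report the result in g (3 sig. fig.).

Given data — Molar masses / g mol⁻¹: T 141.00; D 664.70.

582 g

Step 1:
n(T) = 171.0 / 141.00 = 1.213 mol
n(J) = 1.340 mol
n/ν → T: 1.213, J: 1.340; T is limiting.
n(X) produced = (1/1) × 1.213 = 1.213 mol
Step 2:
n(X) available = 1.213 mol
n(Q) = 1.750 mol
n/ν → X: 1.213, Q: 0.8750; Q is limiting.
n(D) = (1/2) × 1.750 = 0.8750 mol
mass = 0.8750 × 664.70 = 581.6 g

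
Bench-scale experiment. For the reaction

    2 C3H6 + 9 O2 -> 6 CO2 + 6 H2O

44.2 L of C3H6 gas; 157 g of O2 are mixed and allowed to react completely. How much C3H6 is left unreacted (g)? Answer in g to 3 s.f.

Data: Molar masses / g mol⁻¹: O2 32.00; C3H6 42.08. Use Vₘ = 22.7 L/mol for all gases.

n(C3H6) = 44.20 / 22.7 = 1.947 mol
n(O2) = 157.0 / 32.00 = 4.906 mol
n/ν for C3H6 = 1.947/2 = 0.9735
n/ν for O2 = 4.906/9 = 0.5451
Smallest n/ν is O2 → limiting reagent.
C3H6 consumed = (2/9) × 4.906 = 1.090 mol
C3H6 remaining = 1.947 − 1.090 = 0.8570 mol
mass = 0.8570 × 42.08 = 36.06 g

36.1 g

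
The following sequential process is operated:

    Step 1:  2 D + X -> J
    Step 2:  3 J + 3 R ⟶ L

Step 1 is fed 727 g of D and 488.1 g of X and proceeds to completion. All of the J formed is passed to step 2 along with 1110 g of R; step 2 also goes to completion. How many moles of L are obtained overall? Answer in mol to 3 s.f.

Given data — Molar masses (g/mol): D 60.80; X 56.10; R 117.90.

Step 1:
n(D) = 727.0 / 60.80 = 11.96 mol
n(X) = 488.1 / 56.10 = 8.701 mol
n/ν for D = 11.96/2 = 5.980
n/ν for X = 8.701/1 = 8.701
Smallest n/ν is D → limiting reagent.
n(J) produced = (1/2) × 11.96 = 5.980 mol
Step 2:
n(J) available = 5.980 mol
n(R) = 1110 / 117.90 = 9.415 mol
n/ν for J = 5.980/3 = 1.993
n/ν for R = 9.415/3 = 3.138
Smallest n/ν is J → limiting reagent.
n(L) = (1/3) × 5.980 = 1.993 mol

1.99 mol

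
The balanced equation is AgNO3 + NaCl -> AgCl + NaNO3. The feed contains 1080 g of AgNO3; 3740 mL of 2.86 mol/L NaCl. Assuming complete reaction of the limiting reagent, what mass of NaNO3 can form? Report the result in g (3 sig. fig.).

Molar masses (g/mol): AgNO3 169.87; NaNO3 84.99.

n(AgNO3) = 1080 / 169.87 = 6.358 mol
n(NaCl) = 2.86 × 3740/1000 = 10.70 mol
n/ν for AgNO3 = 6.358/1 = 6.358
n/ν for NaCl = 10.70/1 = 10.70
Smallest n/ν is AgNO3 → limiting reagent.
n(NaNO3) = (1/1) × 6.358 = 6.358 mol
mass = 6.358 × 84.99 = 540.4 g

540 g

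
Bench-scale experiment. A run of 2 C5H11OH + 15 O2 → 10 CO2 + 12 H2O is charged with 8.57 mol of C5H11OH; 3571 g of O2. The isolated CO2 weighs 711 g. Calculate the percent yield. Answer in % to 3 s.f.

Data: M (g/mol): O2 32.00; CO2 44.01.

37.7 %

n(C5H11OH) = 8.570 mol
n(O2) = 3571 / 32.00 = 111.6 mol
n/ν for C5H11OH = 8.570/2 = 4.285
n/ν for O2 = 111.6/15 = 7.440
Smallest n/ν is C5H11OH → limiting reagent.
theoretical n(CO2) = (10/2) × 8.570 = 42.85 mol → 1886 g
% yield = 711 / 1886 × 100 = 37.70 %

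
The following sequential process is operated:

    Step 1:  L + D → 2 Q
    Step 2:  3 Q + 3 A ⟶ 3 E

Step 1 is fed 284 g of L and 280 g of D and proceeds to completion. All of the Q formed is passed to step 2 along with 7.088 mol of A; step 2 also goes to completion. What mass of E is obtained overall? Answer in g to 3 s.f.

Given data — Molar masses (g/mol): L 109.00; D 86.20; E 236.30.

1230 g

Step 1:
n(L) = 284.0 / 109.00 = 2.606 mol
n(D) = 280.0 / 86.20 = 3.248 mol
n/ν → L: 2.606, D: 3.248; L is limiting.
n(Q) produced = (2/1) × 2.606 = 5.212 mol
Step 2:
n(Q) available = 5.212 mol
n(A) = 7.088 mol
n/ν → Q: 1.737, A: 2.363; Q is limiting.
n(E) = (3/3) × 5.212 = 5.212 mol
mass = 5.212 × 236.30 = 1232 g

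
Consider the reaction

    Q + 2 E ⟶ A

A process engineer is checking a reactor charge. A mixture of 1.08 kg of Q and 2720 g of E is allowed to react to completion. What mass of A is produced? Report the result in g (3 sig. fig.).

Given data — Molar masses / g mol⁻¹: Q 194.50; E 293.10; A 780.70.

n(Q) = 1.080×1000 / 194.50 = 5.553 mol
n(E) = 2720 / 293.10 = 9.280 mol
n/ν → Q: 5.553, E: 4.640; E is limiting.
n(A) = (1/2) × 9.280 = 4.640 mol
mass = 4.640 × 780.70 = 3622 g

3620 g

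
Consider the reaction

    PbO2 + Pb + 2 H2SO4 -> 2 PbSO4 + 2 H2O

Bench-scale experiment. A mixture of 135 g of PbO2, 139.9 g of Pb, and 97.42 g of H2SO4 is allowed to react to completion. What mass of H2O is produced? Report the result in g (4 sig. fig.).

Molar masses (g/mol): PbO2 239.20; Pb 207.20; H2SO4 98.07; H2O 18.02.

n(PbO2) = 135.0 / 239.20 = 0.5644 mol
n(Pb) = 139.9 / 207.20 = 0.6752 mol
n(H2SO4) = 97.42 / 98.07 = 0.9934 mol
n/ν → PbO2: 0.5644, Pb: 0.6752, H2SO4: 0.4967; H2SO4 is limiting.
n(H2O) = (2/2) × 0.9934 = 0.9934 mol
mass = 0.9934 × 18.02 = 17.90 g

17.90 g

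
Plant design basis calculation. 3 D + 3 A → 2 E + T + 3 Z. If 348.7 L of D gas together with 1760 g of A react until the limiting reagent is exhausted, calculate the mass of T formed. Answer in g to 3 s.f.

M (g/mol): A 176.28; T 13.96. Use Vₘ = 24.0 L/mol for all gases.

n(D) = 348.7 / 24.0 = 14.53 mol
n(A) = 1760 / 176.28 = 9.984 mol
n/ν for D = 14.53/3 = 4.843
n/ν for A = 9.984/3 = 3.328
Smallest n/ν is A → limiting reagent.
n(T) = (1/3) × 9.984 = 3.328 mol
mass = 3.328 × 13.96 = 46.46 g

46.5 g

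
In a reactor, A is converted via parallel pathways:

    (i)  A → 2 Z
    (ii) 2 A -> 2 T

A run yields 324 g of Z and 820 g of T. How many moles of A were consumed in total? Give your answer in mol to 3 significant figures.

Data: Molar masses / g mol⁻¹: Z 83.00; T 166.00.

6.89 mol

n(Z) = 324 / 83.00 = 3.904 mol
n(T) = 820 / 166.00 = 4.940 mol
n(A) via (i) = (1/2)×3.904 = 1.952 mol
n(A) via (ii) = (2/2)×4.940 = 4.940 mol
total n(A) = 1.952 + 4.940 = 6.892 mol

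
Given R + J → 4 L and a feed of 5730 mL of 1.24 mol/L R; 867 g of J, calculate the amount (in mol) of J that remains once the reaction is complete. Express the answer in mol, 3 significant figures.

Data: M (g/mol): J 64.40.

n(R) = 1.24 × 5730/1000 = 7.105 mol
n(J) = 867.0 / 64.40 = 13.46 mol
n/ν for R = 7.105/1 = 7.105
n/ν for J = 13.46/1 = 13.46
Smallest n/ν is R → limiting reagent.
J consumed = (1/1) × 7.105 = 7.105 mol
J remaining = 13.46 − 7.105 = 6.355 mol

6.36 mol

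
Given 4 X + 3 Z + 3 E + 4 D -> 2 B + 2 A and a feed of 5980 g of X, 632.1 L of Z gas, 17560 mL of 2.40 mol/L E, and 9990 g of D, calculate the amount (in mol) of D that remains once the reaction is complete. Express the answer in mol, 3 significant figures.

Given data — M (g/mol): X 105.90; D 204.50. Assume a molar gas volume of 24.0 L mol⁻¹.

13.7 mol

n(X) = 5980 / 105.90 = 56.47 mol
n(Z) = 632.1 / 24.0 = 26.34 mol
n(E) = 2.40 × 17560/1000 = 42.14 mol
n(D) = 9990 / 204.50 = 48.85 mol
n/ν for X = 56.47/4 = 14.12
n/ν for Z = 26.34/3 = 8.780
n/ν for E = 42.14/3 = 14.05
n/ν for D = 48.85/4 = 12.21
Smallest n/ν is Z → limiting reagent.
D consumed = (4/3) × 26.34 = 35.12 mol
D remaining = 48.85 − 35.12 = 13.73 mol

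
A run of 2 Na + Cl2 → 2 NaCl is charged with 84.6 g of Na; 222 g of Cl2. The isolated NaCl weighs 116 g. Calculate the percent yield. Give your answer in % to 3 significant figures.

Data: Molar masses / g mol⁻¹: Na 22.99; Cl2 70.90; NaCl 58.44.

n(Na) = 84.60 / 22.99 = 3.680 mol
n(Cl2) = 222.0 / 70.90 = 3.131 mol
n/ν for Na = 3.680/2 = 1.840
n/ν for Cl2 = 3.131/1 = 3.131
Smallest n/ν is Na → limiting reagent.
theoretical n(NaCl) = (2/2) × 3.680 = 3.680 mol → 215.1 g
% yield = 116 / 215.1 × 100 = 53.93 %

53.9 %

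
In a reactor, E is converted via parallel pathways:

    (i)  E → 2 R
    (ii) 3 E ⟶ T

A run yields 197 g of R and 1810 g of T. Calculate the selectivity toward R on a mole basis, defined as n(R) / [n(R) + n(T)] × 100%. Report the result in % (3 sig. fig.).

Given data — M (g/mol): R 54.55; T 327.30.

n(R) = 197 / 54.55 = 3.611 mol
n(T) = 1810 / 327.30 = 5.530 mol
selectivity = 3.611/(3.611+5.530) × 100 = 39.50 %

39.5 %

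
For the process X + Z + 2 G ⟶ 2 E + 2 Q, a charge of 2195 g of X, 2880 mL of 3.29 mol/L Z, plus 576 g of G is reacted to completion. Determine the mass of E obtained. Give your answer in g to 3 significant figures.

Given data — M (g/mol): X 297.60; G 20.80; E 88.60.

n(X) = 2195 / 297.60 = 7.376 mol
n(Z) = 3.29 × 2880/1000 = 9.475 mol
n(G) = 576.0 / 20.80 = 27.69 mol
n/ν for X = 7.376/1 = 7.376
n/ν for Z = 9.475/1 = 9.475
n/ν for G = 27.69/2 = 13.85
Smallest n/ν is X → limiting reagent.
n(E) = (2/1) × 7.376 = 14.75 mol
mass = 14.75 × 88.60 = 1307 g

1310 g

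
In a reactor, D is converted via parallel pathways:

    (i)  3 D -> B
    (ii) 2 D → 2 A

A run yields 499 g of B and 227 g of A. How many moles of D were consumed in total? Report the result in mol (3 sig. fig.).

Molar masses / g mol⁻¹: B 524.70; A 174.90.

4.15 mol

n(B) = 499 / 524.70 = 0.9510 mol
n(A) = 227 / 174.90 = 1.298 mol
n(D) via (i) = (3/1)×0.9510 = 2.853 mol
n(D) via (ii) = (2/2)×1.298 = 1.298 mol
total n(D) = 2.853 + 1.298 = 4.151 mol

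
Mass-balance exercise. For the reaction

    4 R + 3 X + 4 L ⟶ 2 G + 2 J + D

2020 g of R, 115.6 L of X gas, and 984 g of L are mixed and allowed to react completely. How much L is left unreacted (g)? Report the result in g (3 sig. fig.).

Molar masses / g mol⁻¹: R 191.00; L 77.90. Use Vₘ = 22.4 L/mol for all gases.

448 g

n(R) = 2020 / 191.00 = 10.58 mol
n(X) = 115.6 / 22.4 = 5.161 mol
n(L) = 984.0 / 77.90 = 12.63 mol
n/ν for R = 10.58/4 = 2.645
n/ν for X = 5.161/3 = 1.720
n/ν for L = 12.63/4 = 3.158
Smallest n/ν is X → limiting reagent.
L consumed = (4/3) × 5.161 = 6.881 mol
L remaining = 12.63 − 6.881 = 5.749 mol
mass = 5.749 × 77.90 = 447.8 g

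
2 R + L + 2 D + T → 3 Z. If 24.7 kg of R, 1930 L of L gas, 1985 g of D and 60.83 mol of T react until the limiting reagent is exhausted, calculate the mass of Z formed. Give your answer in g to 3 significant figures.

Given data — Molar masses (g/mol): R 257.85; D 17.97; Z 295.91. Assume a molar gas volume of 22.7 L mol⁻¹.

n(R) = 24.70×1000 / 257.85 = 95.79 mol
n(L) = 1930 / 22.7 = 85.02 mol
n(D) = 1985 / 17.97 = 110.5 mol
n(T) = 60.83 mol
n/ν for R = 95.79/2 = 47.90
n/ν for L = 85.02/1 = 85.02
n/ν for D = 110.5/2 = 55.25
n/ν for T = 60.83/1 = 60.83
Smallest n/ν is R → limiting reagent.
n(Z) = (3/2) × 95.79 = 143.7 mol
mass = 143.7 × 295.91 = 42520 g

42500 g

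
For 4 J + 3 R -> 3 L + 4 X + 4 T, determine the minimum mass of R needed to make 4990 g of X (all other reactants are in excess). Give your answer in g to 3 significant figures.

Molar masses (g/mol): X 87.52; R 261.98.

n(X) = 4990 / 87.52 = 57.02 mol
n(R) = (3/4) × 57.02 = 42.77 mol
mass = 42.77 × 261.98 = 11200 g

11200 g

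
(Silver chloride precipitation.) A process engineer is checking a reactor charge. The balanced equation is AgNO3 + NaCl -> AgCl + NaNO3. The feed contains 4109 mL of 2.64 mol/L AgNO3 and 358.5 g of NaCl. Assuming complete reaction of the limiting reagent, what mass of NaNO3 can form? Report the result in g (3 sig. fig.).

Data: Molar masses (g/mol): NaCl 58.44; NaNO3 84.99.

n(AgNO3) = 2.64 × 4109/1000 = 10.85 mol
n(NaCl) = 358.5 / 58.44 = 6.134 mol
n/ν for AgNO3 = 10.85/1 = 10.85
n/ν for NaCl = 6.134/1 = 6.134
Smallest n/ν is NaCl → limiting reagent.
n(NaNO3) = (1/1) × 6.134 = 6.134 mol
mass = 6.134 × 84.99 = 521.3 g

521 g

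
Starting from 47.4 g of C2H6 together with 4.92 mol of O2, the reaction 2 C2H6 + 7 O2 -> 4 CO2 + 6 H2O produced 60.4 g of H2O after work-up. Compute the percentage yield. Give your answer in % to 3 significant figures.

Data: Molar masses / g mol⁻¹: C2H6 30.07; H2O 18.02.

79.5 %

n(C2H6) = 47.40 / 30.07 = 1.576 mol
n(O2) = 4.920 mol
n/ν for C2H6 = 1.576/2 = 0.7880
n/ν for O2 = 4.920/7 = 0.7029
Smallest n/ν is O2 → limiting reagent.
theoretical n(H2O) = (6/7) × 4.920 = 4.217 mol → 75.99 g
% yield = 60.4 / 75.99 × 100 = 79.48 %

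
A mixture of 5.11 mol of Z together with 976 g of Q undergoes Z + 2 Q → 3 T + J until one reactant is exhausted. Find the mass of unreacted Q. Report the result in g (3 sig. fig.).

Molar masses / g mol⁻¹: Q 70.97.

n(Z) = 5.110 mol
n(Q) = 976.0 / 70.97 = 13.75 mol
n/ν for Z = 5.110/1 = 5.110
n/ν for Q = 13.75/2 = 6.875
Smallest n/ν is Z → limiting reagent.
Q consumed = (2/1) × 5.110 = 10.22 mol
Q remaining = 13.75 − 10.22 = 3.530 mol
mass = 3.530 × 70.97 = 250.5 g

251 g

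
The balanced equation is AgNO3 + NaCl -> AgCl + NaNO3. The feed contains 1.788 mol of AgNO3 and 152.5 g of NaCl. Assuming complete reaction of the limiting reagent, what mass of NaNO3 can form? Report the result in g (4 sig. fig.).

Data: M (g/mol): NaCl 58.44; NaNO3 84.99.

n(AgNO3) = 1.788 mol
n(NaCl) = 152.5 / 58.44 = 2.610 mol
n/ν for AgNO3 = 1.788/1 = 1.788
n/ν for NaCl = 2.610/1 = 2.610
Smallest n/ν is AgNO3 → limiting reagent.
n(NaNO3) = (1/1) × 1.788 = 1.788 mol
mass = 1.788 × 84.99 = 152.0 g

152.0 g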